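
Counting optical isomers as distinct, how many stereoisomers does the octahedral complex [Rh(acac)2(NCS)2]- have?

3

Each acac is bidentate and must span two cis positions.
Working through the distinct placements yields 2 geometric isomers: NCS trans; NCS cis (chiral).
One of these lacks any improper symmetry element and so occurs as an enantiomeric pair, giving 2 + 1 = 3 stereoisomers in total.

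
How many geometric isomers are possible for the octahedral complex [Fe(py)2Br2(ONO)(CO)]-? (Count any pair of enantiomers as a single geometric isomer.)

6

In an octahedral complex each vertex has one trans partner and four cis neighbours.
Systematic placement gives 6 geometric isomers: py trans, Br trans; py cis, Br trans; py trans, Br cis; py cis, Br cis (3 arrangements, 2 chiral).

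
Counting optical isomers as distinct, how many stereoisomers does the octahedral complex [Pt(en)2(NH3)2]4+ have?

The six octahedral sites form three mutually perpendicular trans pairs.
Each en is bidentate and must span two cis positions.
The distinct arrangements are (2 in all): NH3 trans; NH3 cis (chiral).
One of these lacks any improper symmetry element and so occurs as an enantiomeric pair, giving 2 + 1 = 3 stereoisomers in total.

3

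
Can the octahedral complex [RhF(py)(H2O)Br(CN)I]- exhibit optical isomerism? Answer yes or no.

Systematic enumeration (placing each ligand type in turn and discarding arrangements equivalent by rotation or reflection) gives 15 geometric isomers.
Of these, 15 lack any improper symmetry element and so occur as enantiomeric pairs, giving 15 + 15 = 30 stereoisomers in total.

yes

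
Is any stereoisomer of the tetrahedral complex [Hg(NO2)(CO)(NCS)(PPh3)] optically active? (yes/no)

yes

All four vertices of a tetrahedron are equivalent and mutually adjacent, so cis/trans isomerism cannot arise.
Only one geometric arrangement is possible; it has no improper symmetry element, so it exists as a pair of enantiomers (2 stereoisomers).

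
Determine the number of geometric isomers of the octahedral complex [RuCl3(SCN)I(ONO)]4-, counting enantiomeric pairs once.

The six octahedral sites form three mutually perpendicular trans pairs.
Working through the distinct placements yields 4 geometric isomers: Cl mer (3 arrangements); Cl fac (chiral).

4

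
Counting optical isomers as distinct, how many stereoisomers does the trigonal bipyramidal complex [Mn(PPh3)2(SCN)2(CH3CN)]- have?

In a trigonal bipyramid the two axial positions differ from the three equatorial ones.
Placing the ligands in turn and identifying arrangements related by rotation or reflection leaves 5 distinct geometric isomers.
One of these lacks any improper symmetry element and so occurs as an enantiomeric pair, giving 5 + 1 = 6 stereoisomers in total.

6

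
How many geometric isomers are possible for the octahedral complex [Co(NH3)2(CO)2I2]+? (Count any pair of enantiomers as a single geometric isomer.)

5

An octahedron has six vertices in three trans pairs; every non-trans pair is cis.
Working through the distinct placements yields 5 geometric isomers: NH3 trans, CO trans, I trans; NH3 cis, CO trans, I cis; NH3 trans, CO cis, I cis; NH3 cis, CO cis, I cis (chiral); NH3 cis, CO cis, I trans.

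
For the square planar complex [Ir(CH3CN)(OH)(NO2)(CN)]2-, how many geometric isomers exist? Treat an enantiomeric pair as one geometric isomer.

In a square planar complex each vertex has one trans partner and two cis neighbours.
Systematic placement gives 3 geometric isomers: (CH3CN/NO2 trans, CN/OH trans); (CH3CN/OH trans, CN/NO2 trans); (CH3CN/CN trans, NO2/OH trans).

3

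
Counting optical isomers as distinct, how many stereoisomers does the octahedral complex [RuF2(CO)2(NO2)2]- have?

An octahedron has six vertices in three trans pairs; every non-trans pair is cis.
The distinct arrangements are (5 in all): F trans, CO trans, NO2 trans; F cis, CO trans, NO2 cis; F cis, CO cis, NO2 trans; F cis, CO cis, NO2 cis (chiral); F trans, CO cis, NO2 cis.
One of these lacks any improper symmetry element and so occurs as an enantiomeric pair, giving 5 + 1 = 6 stereoisomers in total.

6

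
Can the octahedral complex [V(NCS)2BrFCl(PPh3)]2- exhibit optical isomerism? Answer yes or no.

An octahedron has six vertices in three trans pairs; every non-trans pair is cis.
Exhaustive case analysis gives 9 geometric isomers.
Of these, 6 lack any improper symmetry element and so occur as enantiomeric pairs, giving 9 + 6 = 15 stereoisomers in total.

yes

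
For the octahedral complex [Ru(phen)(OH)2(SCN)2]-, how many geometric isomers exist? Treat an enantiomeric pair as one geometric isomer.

3

An octahedron has six vertices in three trans pairs; every non-trans pair is cis.
Each phen is bidentate and must span two cis positions.
There are 3 geometric isomers: OH trans, SCN cis; OH cis, SCN cis (chiral); OH cis, SCN trans.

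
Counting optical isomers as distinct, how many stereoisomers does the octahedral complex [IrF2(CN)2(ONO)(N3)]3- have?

8

An octahedron has six vertices in three trans pairs; every non-trans pair is cis.
There are 6 geometric isomers: F trans, CN trans; F cis, CN trans; F cis, CN cis (3 arrangements, 2 chiral); F trans, CN cis.
Of these, 2 lack any improper symmetry element and so occur as enantiomeric pairs, giving 6 + 2 = 8 stereoisomers in total.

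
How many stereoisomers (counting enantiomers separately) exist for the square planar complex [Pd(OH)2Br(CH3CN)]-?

The distinct arrangements are (2 in all): OH cis; OH trans.
Each arrangement has an internal mirror plane or centre of symmetry, so none is chiral.

2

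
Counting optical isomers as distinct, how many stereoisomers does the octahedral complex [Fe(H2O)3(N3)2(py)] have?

The six octahedral sites form three mutually perpendicular trans pairs.
The distinct arrangements are (3 in all): H2O mer, N3 cis; H2O mer, N3 trans; H2O fac, N3 cis.
Each arrangement has an internal mirror plane or centre of symmetry, so none is chiral.

3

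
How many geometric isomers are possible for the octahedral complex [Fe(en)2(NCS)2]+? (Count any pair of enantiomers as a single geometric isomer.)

2

In an octahedral complex each vertex has one trans partner and four cis neighbours.
Each en is bidentate and must span two cis positions.
Systematic placement gives 2 geometric isomers: NCS trans; NCS cis (chiral).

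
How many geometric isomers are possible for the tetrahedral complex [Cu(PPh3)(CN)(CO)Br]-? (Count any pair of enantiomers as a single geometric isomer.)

In a tetrahedral complex all four positions are equivalent and every pair of ligands is adjacent — there is no cis/trans distinction.
Only one geometric arrangement is possible; it has no improper symmetry element, so it exists as a pair of enantiomers (2 stereoisomers).

1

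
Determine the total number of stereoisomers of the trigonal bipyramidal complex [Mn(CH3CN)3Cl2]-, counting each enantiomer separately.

In a trigonal bipyramid the two axial positions differ from the three equatorial ones.
Working through the distinct placements yields 3 geometric isomers: Cl both equatorial; Cl one axial, one equatorial; Cl both axial.
Each arrangement has an internal mirror plane or centre of symmetry, so none is chiral.

3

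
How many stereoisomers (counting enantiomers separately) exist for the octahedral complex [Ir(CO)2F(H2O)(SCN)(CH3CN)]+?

Placing the ligands in turn and identifying arrangements related by rotation or reflection leaves 9 distinct geometric isomers.
Of these, 6 lack any improper symmetry element and so occur as enantiomeric pairs, giving 9 + 6 = 15 stereoisomers in total.

15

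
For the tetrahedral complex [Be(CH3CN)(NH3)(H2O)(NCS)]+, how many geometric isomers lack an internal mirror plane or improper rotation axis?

1

All four vertices of a tetrahedron are equivalent and mutually adjacent, so cis/trans isomerism cannot arise.
Only one geometric arrangement is possible; it has no improper symmetry element, so it exists as a pair of enantiomers (2 stereoisomers).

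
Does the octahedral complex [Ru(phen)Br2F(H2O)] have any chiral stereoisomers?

yes

An octahedron has six vertices in three trans pairs; every non-trans pair is cis.
Each phen is bidentate and must span two cis positions.
The distinct arrangements are (4 in all): Br trans; Br cis (3 arrangements, 2 chiral).
Of these, 2 lack any improper symmetry element and so occur as enantiomeric pairs, giving 4 + 2 = 6 stereoisomers in total.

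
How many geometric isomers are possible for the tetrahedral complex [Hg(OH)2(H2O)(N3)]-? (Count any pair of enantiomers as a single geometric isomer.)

1

All four vertices of a tetrahedron are equivalent and mutually adjacent, so cis/trans isomerism cannot arise.
Only one geometric arrangement is possible.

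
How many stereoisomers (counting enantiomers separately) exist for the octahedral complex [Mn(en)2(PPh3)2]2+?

Each en is bidentate and must span two cis positions.
There are 2 geometric isomers: PPh3 trans; PPh3 cis (chiral).
One of these lacks any improper symmetry element and so occurs as an enantiomeric pair, giving 2 + 1 = 3 stereoisomers in total.

3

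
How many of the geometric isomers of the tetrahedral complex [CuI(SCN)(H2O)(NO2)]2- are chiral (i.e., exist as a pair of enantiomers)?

All four vertices of a tetrahedron are equivalent and mutually adjacent, so cis/trans isomerism cannot arise.
Only one geometric arrangement is possible; it has no improper symmetry element, so it exists as a pair of enantiomers (2 stereoisomers).

1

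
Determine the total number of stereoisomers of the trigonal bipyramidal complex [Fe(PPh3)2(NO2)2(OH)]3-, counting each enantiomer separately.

In a trigonal bipyramid the two axial positions differ from the three equatorial ones.
Exhaustive case analysis gives 5 geometric isomers.
One of these lacks any improper symmetry element and so occurs as an enantiomeric pair, giving 5 + 1 = 6 stereoisomers in total.

6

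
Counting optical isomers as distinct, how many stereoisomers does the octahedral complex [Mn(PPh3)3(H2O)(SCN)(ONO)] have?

The six octahedral sites form three mutually perpendicular trans pairs.
Working through the distinct placements yields 4 geometric isomers: PPh3 mer (3 arrangements); PPh3 fac (chiral).
One of these lacks any improper symmetry element and so occurs as an enantiomeric pair, giving 4 + 1 = 5 stereoisomers in total.

5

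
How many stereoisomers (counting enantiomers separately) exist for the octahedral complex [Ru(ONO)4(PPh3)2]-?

An octahedron has six vertices in three trans pairs; every non-trans pair is cis.
Systematic placement gives 2 geometric isomers: PPh3 trans; PPh3 cis.
Each arrangement has an internal mirror plane or centre of symmetry, so none is chiral.

2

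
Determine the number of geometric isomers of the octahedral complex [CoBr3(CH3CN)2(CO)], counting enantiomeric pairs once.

3

In an octahedral complex each vertex has one trans partner and four cis neighbours.
Systematic placement gives 3 geometric isomers: Br mer, CH3CN cis; Br mer, CH3CN trans; Br fac, CH3CN cis.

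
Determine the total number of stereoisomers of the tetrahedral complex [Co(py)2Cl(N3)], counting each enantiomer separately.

1

All four vertices of a tetrahedron are equivalent and mutually adjacent, so cis/trans isomerism cannot arise.
Only one geometric arrangement is possible.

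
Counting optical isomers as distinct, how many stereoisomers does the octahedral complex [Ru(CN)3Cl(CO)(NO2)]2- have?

5

The six octahedral sites form three mutually perpendicular trans pairs.
Working through the distinct placements yields 4 geometric isomers: CN mer (3 arrangements); CN fac (chiral).
One of these lacks any improper symmetry element and so occurs as an enantiomeric pair, giving 4 + 1 = 5 stereoisomers in total.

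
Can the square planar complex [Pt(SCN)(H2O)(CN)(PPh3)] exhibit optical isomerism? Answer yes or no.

no

A square has two trans pairs of vertices; adjacent vertices are cis.
Working through the distinct placements yields 3 geometric isomers: (CN/PPh3 trans, H2O/SCN trans); (CN/SCN trans, H2O/PPh3 trans); (CN/H2O trans, PPh3/SCN trans).
Each arrangement has an internal mirror plane or centre of symmetry, so none is chiral.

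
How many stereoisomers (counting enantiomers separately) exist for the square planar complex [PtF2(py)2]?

In a square planar complex each vertex has one trans partner and two cis neighbours.
The distinct arrangements are (2 in all): F cis; F trans.
Each arrangement has an internal mirror plane or centre of symmetry, so none is chiral.

2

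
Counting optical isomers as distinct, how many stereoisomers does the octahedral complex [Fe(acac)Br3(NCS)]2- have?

2

An octahedron has six vertices in three trans pairs; every non-trans pair is cis.
Each acac is bidentate and must span two cis positions.
The distinct arrangements are (2 in all): Br mer; Br fac.
Each arrangement has an internal mirror plane or centre of symmetry, so none is chiral.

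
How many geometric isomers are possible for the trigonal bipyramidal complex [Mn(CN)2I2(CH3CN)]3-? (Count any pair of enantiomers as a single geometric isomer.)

5

Placing the ligands in turn and identifying arrangements related by rotation or reflection leaves 5 distinct geometric isomers.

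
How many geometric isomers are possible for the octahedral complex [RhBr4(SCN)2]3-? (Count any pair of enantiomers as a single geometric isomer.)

Working through the distinct placements yields 2 geometric isomers: SCN trans; SCN cis.

2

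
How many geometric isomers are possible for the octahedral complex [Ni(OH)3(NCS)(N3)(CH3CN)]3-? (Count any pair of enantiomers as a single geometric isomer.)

The six octahedral sites form three mutually perpendicular trans pairs.
There are 4 geometric isomers: OH mer (3 arrangements); OH fac (chiral).

4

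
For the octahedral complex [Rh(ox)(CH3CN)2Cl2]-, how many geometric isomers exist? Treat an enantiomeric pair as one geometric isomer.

Each ox is bidentate and must span two cis positions.
Systematic placement gives 3 geometric isomers: CH3CN trans, Cl cis; CH3CN cis, Cl cis (chiral); CH3CN cis, Cl trans.

3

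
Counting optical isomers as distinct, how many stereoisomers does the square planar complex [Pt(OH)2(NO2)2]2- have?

In a square planar complex each vertex has one trans partner and two cis neighbours.
The distinct arrangements are (2 in all): OH cis; OH trans.
Each arrangement has an internal mirror plane or centre of symmetry, so none is chiral.

2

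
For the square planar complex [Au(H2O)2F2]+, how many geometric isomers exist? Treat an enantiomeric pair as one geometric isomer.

2

A square has two trans pairs of vertices; adjacent vertices are cis.
The distinct arrangements are (2 in all): H2O cis; H2O trans.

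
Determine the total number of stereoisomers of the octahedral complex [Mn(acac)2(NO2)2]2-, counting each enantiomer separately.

The six octahedral sites form three mutually perpendicular trans pairs.
Each acac is bidentate and must span two cis positions.
Working through the distinct placements yields 2 geometric isomers: NO2 trans; NO2 cis (chiral).
One of these lacks any improper symmetry element and so occurs as an enantiomeric pair, giving 2 + 1 = 3 stereoisomers in total.

3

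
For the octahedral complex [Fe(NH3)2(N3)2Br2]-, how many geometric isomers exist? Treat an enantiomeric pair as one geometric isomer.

The six octahedral sites form three mutually perpendicular trans pairs.
Systematic placement gives 5 geometric isomers: NH3 trans, N3 trans, Br trans; NH3 cis, N3 cis, Br trans; NH3 trans, N3 cis, Br cis; NH3 cis, N3 cis, Br cis (chiral); NH3 cis, N3 trans, Br cis.

5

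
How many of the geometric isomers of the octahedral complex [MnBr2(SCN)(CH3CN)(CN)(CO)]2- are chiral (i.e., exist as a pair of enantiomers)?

6

In an octahedral complex each vertex has one trans partner and four cis neighbours.
Placing the ligands in turn and identifying arrangements related by rotation or reflection leaves 9 distinct geometric isomers.
Of these, 6 lack any improper symmetry element and so occur as enantiomeric pairs, giving 9 + 6 = 15 stereoisomers in total.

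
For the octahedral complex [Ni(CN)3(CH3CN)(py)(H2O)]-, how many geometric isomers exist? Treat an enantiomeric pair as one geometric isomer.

Working through the distinct placements yields 4 geometric isomers: CN mer (3 arrangements); CN fac (chiral).

4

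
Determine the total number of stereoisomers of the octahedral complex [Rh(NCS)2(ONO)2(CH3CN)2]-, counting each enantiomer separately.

6

In an octahedral complex each vertex has one trans partner and four cis neighbours.
The distinct arrangements are (5 in all): NCS trans, ONO trans, CH3CN trans; NCS cis, ONO cis, CH3CN trans; NCS cis, ONO trans, CH3CN cis; NCS cis, ONO cis, CH3CN cis (chiral); NCS trans, ONO cis, CH3CN cis.
One of these lacks any improper symmetry element and so occurs as an enantiomeric pair, giving 5 + 1 = 6 stereoisomers in total.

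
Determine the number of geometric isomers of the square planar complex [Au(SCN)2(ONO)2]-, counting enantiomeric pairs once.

2

A square has two trans pairs of vertices; adjacent vertices are cis.
The distinct arrangements are (2 in all): SCN cis; SCN trans.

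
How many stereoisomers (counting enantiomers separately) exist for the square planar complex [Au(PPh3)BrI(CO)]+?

3

The distinct arrangements are (3 in all): (Br/I trans, CO/PPh3 trans); (Br/PPh3 trans, CO/I trans); (Br/CO trans, I/PPh3 trans).
Each arrangement has an internal mirror plane or centre of symmetry, so none is chiral.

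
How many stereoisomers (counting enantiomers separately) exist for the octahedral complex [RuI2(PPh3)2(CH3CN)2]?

The distinct arrangements are (5 in all): I trans, PPh3 trans, CH3CN trans; I cis, PPh3 cis, CH3CN trans; I cis, PPh3 trans, CH3CN cis; I cis, PPh3 cis, CH3CN cis (chiral); I trans, PPh3 cis, CH3CN cis.
One of these lacks any improper symmetry element and so occurs as an enantiomeric pair, giving 5 + 1 = 6 stereoisomers in total.

6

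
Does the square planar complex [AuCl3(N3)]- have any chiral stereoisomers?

no

Only one geometric arrangement is possible.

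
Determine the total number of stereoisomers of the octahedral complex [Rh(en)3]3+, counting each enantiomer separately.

2

In an octahedral complex each vertex has one trans partner and four cis neighbours.
Each en is bidentate and must span two cis positions.
Only one geometric arrangement is possible; it has no improper symmetry element, so it exists as a pair of enantiomers (2 stereoisomers).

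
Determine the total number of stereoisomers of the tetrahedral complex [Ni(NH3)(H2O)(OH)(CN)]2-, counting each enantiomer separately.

Only one geometric arrangement is possible; it has no improper symmetry element, so it exists as a pair of enantiomers (2 stereoisomers).

2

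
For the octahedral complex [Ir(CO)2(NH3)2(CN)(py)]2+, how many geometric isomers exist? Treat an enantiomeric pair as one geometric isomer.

6

There are 6 geometric isomers: CO cis, NH3 cis (3 arrangements, 2 chiral); CO cis, NH3 trans; CO trans, NH3 cis; CO trans, NH3 trans.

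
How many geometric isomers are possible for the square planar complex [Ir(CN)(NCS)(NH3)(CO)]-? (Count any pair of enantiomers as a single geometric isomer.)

3

A square has two trans pairs of vertices; adjacent vertices are cis.
The distinct arrangements are (3 in all): (CN/NCS trans, CO/NH3 trans); (CN/NH3 trans, CO/NCS trans); (CN/CO trans, NCS/NH3 trans).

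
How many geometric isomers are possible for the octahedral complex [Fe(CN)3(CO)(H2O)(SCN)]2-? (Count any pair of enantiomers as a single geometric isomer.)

Working through the distinct placements yields 4 geometric isomers: CN mer (3 arrangements); CN fac (chiral).

4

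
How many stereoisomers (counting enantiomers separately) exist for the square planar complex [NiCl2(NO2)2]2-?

2

A square has two trans pairs of vertices; adjacent vertices are cis.
Systematic placement gives 2 geometric isomers: Cl cis; Cl trans.
Each arrangement has an internal mirror plane or centre of symmetry, so none is chiral.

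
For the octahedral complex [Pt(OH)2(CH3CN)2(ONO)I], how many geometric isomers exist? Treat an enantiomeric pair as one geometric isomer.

In an octahedral complex each vertex has one trans partner and four cis neighbours.
There are 6 geometric isomers: OH cis, CH3CN trans; OH trans, CH3CN trans; OH cis, CH3CN cis (3 arrangements, 2 chiral); OH trans, CH3CN cis.

6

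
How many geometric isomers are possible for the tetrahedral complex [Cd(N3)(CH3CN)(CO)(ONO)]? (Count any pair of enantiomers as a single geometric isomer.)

1

Only one geometric arrangement is possible; it has no improper symmetry element, so it exists as a pair of enantiomers (2 stereoisomers).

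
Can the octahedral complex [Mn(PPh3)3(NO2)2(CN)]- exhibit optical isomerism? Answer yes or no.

An octahedron has six vertices in three trans pairs; every non-trans pair is cis.
Working through the distinct placements yields 3 geometric isomers: PPh3 mer, NO2 cis; PPh3 mer, NO2 trans; PPh3 fac, NO2 cis.
Each arrangement has an internal mirror plane or centre of symmetry, so none is chiral.

no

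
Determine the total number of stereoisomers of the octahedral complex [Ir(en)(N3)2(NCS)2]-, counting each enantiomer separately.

In an octahedral complex each vertex has one trans partner and four cis neighbours.
Each en is bidentate and must span two cis positions.
Systematic placement gives 3 geometric isomers: N3 trans, NCS cis; N3 cis, NCS cis (chiral); N3 cis, NCS trans.
One of these lacks any improper symmetry element and so occurs as an enantiomeric pair, giving 3 + 1 = 4 stereoisomers in total.

4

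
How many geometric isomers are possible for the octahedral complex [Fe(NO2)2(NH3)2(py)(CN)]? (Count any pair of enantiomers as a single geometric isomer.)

6

The six octahedral sites form three mutually perpendicular trans pairs.
Systematic placement gives 6 geometric isomers: NO2 cis, NH3 cis (3 arrangements, 2 chiral); NO2 trans, NH3 cis; NO2 cis, NH3 trans; NO2 trans, NH3 trans.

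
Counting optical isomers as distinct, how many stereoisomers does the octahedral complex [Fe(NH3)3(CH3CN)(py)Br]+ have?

5

In an octahedral complex each vertex has one trans partner and four cis neighbours.
There are 4 geometric isomers: NH3 mer (3 arrangements); NH3 fac (chiral).
One of these lacks any improper symmetry element and so occurs as an enantiomeric pair, giving 4 + 1 = 5 stereoisomers in total.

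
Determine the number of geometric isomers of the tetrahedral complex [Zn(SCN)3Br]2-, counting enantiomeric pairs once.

1

All four vertices of a tetrahedron are equivalent and mutually adjacent, so cis/trans isomerism cannot arise.
Only one geometric arrangement is possible.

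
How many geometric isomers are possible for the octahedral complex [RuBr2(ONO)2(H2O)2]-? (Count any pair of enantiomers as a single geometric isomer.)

5

The six octahedral sites form three mutually perpendicular trans pairs.
Systematic placement gives 5 geometric isomers: Br trans, ONO trans, H2O trans; Br trans, ONO cis, H2O cis; Br cis, ONO trans, H2O cis; Br cis, ONO cis, H2O cis (chiral); Br cis, ONO cis, H2O trans.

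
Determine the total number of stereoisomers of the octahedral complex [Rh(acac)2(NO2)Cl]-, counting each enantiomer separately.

Each acac is bidentate and must span two cis positions.
Systematic placement gives 2 geometric isomers: NO2 and Cl mutually trans; NO2 and Cl mutually cis (chiral).
One of these lacks any improper symmetry element and so occurs as an enantiomeric pair, giving 2 + 1 = 3 stereoisomers in total.

3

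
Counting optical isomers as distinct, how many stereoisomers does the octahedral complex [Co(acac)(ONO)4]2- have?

An octahedron has six vertices in three trans pairs; every non-trans pair is cis.
Each acac is bidentate and must span two cis positions.
Only one geometric arrangement is possible.

1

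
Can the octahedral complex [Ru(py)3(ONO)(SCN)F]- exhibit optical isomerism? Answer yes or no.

In an octahedral complex each vertex has one trans partner and four cis neighbours.
The distinct arrangements are (4 in all): py mer (3 arrangements); py fac (chiral).
One of these lacks any improper symmetry element and so occurs as an enantiomeric pair, giving 4 + 1 = 5 stereoisomers in total.

yes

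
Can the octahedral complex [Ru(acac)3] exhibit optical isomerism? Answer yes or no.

The six octahedral sites form three mutually perpendicular trans pairs.
Each acac is bidentate and must span two cis positions.
Only one geometric arrangement is possible; it has no improper symmetry element, so it exists as a pair of enantiomers (2 stereoisomers).

yes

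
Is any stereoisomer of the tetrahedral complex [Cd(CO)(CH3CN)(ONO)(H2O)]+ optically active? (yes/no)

All four vertices of a tetrahedron are equivalent and mutually adjacent, so cis/trans isomerism cannot arise.
Only one geometric arrangement is possible; it has no improper symmetry element, so it exists as a pair of enantiomers (2 stereoisomers).

yes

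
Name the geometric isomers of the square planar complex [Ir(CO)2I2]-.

The distinct arrangements are (2 in all): CO cis; CO trans.

cis and trans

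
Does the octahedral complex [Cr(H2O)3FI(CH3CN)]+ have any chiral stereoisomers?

There are 4 geometric isomers: H2O mer (3 arrangements); H2O fac (chiral).
One of these lacks any improper symmetry element and so occurs as an enantiomeric pair, giving 4 + 1 = 5 stereoisomers in total.

yes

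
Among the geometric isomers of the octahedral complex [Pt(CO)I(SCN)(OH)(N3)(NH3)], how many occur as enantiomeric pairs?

An octahedron has six vertices in three trans pairs; every non-trans pair is cis.
Exhaustive case analysis gives 15 geometric isomers.
Of these, 15 lack any improper symmetry element and so occur as enantiomeric pairs, giving 15 + 15 = 30 stereoisomers in total.

15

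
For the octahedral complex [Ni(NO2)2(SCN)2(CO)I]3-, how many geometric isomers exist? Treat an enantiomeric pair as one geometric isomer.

6

In an octahedral complex each vertex has one trans partner and four cis neighbours.
There are 6 geometric isomers: NO2 trans, SCN trans; NO2 cis, SCN cis (3 arrangements, 2 chiral); NO2 cis, SCN trans; NO2 trans, SCN cis.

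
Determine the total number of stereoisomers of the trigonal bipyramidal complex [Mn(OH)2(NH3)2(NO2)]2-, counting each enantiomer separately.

A trigonal bipyramid has two axial and three equatorial sites, which are chemically inequivalent.
Exhaustive case analysis gives 5 geometric isomers.
One of these lacks any improper symmetry element and so occurs as an enantiomeric pair, giving 5 + 1 = 6 stereoisomers in total.

6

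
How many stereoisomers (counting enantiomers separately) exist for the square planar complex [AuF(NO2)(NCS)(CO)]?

3

In a square planar complex each vertex has one trans partner and two cis neighbours.
The distinct arrangements are (3 in all): (CO/NCS trans, F/NO2 trans); (CO/NO2 trans, F/NCS trans); (CO/F trans, NCS/NO2 trans).
Each arrangement has an internal mirror plane or centre of symmetry, so none is chiral.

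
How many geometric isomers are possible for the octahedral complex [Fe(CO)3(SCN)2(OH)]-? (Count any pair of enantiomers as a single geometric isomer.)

3

In an octahedral complex each vertex has one trans partner and four cis neighbours.
The distinct arrangements are (3 in all): CO mer, SCN trans; CO mer, SCN cis; CO fac, SCN cis.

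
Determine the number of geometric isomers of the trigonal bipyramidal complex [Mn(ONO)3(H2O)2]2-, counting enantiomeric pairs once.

3

In a trigonal bipyramid the two axial positions differ from the three equatorial ones.
Working through the distinct placements yields 3 geometric isomers: H2O both axial; H2O one axial, one equatorial; H2O both equatorial.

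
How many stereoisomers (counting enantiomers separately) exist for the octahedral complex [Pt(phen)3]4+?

2

The six octahedral sites form three mutually perpendicular trans pairs.
Each phen is bidentate and must span two cis positions.
Only one geometric arrangement is possible; it has no improper symmetry element, so it exists as a pair of enantiomers (2 stereoisomers).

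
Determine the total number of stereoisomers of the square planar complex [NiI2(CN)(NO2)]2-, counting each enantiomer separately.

A square has two trans pairs of vertices; adjacent vertices are cis.
There are 2 geometric isomers: I cis; I trans.
Each arrangement has an internal mirror plane or centre of symmetry, so none is chiral.

2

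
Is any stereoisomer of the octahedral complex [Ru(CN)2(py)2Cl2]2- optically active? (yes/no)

The six octahedral sites form three mutually perpendicular trans pairs.
Systematic placement gives 5 geometric isomers: CN trans, py trans, Cl trans; CN trans, py cis, Cl cis; CN cis, py trans, Cl cis; CN cis, py cis, Cl cis (chiral); CN cis, py cis, Cl trans.
One of these lacks any improper symmetry element and so occurs as an enantiomeric pair, giving 5 + 1 = 6 stereoisomers in total.

yes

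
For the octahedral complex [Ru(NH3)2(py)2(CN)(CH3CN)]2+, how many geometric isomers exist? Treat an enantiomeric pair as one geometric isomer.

6

The six octahedral sites form three mutually perpendicular trans pairs.
There are 6 geometric isomers: NH3 trans, py trans; NH3 cis, py cis (3 arrangements, 2 chiral); NH3 cis, py trans; NH3 trans, py cis.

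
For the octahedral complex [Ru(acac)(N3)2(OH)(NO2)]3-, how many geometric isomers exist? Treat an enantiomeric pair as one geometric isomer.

Each acac is bidentate and must span two cis positions.
There are 4 geometric isomers: N3 trans; N3 cis (3 arrangements, 2 chiral).

4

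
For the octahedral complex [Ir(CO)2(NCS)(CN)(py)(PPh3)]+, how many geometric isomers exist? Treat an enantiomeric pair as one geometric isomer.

An octahedron has six vertices in three trans pairs; every non-trans pair is cis.
Systematic enumeration (placing each ligand type in turn and discarding arrangements equivalent by rotation or reflection) gives 9 geometric isomers.

9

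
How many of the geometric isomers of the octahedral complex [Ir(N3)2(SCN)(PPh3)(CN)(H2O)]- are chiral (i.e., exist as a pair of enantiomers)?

In an octahedral complex each vertex has one trans partner and four cis neighbours.
Systematic enumeration (placing each ligand type in turn and discarding arrangements equivalent by rotation or reflection) gives 9 geometric isomers.
Of these, 6 lack any improper symmetry element and so occur as enantiomeric pairs, giving 9 + 6 = 15 stereoisomers in total.

6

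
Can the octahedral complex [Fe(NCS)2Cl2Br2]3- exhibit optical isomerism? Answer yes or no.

yes

Systematic placement gives 5 geometric isomers: NCS trans, Cl trans, Br trans; NCS cis, Cl cis, Br trans; NCS trans, Cl cis, Br cis; NCS cis, Cl cis, Br cis (chiral); NCS cis, Cl trans, Br cis.
One of these lacks any improper symmetry element and so occurs as an enantiomeric pair, giving 5 + 1 = 6 stereoisomers in total.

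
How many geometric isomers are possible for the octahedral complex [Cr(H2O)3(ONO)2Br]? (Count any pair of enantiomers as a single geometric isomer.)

In an octahedral complex each vertex has one trans partner and four cis neighbours.
Systematic placement gives 3 geometric isomers: H2O mer, ONO trans; H2O fac, ONO cis; H2O mer, ONO cis.

3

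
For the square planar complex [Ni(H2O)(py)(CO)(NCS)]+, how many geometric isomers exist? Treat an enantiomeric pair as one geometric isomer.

3

A square has two trans pairs of vertices; adjacent vertices are cis.
Systematic placement gives 3 geometric isomers: (CO/NCS trans, H2O/py trans); (CO/py trans, H2O/NCS trans); (CO/H2O trans, NCS/py trans).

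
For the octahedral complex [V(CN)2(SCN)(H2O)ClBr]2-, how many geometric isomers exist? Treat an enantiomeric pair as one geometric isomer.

An octahedron has six vertices in three trans pairs; every non-trans pair is cis.
Systematic enumeration (placing each ligand type in turn and discarding arrangements equivalent by rotation or reflection) gives 9 geometric isomers.

9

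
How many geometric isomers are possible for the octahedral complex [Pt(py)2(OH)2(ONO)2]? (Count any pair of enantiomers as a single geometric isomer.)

In an octahedral complex each vertex has one trans partner and four cis neighbours.
Working through the distinct placements yields 5 geometric isomers: py trans, OH trans, ONO trans; py cis, OH trans, ONO cis; py trans, OH cis, ONO cis; py cis, OH cis, ONO cis (chiral); py cis, OH cis, ONO trans.

5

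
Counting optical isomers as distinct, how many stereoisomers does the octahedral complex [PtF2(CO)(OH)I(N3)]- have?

An octahedron has six vertices in three trans pairs; every non-trans pair is cis.
Exhaustive case analysis gives 9 geometric isomers.
Of these, 6 lack any improper symmetry element and so occur as enantiomeric pairs, giving 9 + 6 = 15 stereoisomers in total.

15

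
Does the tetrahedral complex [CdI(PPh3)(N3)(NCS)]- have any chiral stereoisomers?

yes

Only one geometric arrangement is possible; it has no improper symmetry element, so it exists as a pair of enantiomers (2 stereoisomers).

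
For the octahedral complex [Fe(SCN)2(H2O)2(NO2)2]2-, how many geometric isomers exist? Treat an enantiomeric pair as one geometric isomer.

5

An octahedron has six vertices in three trans pairs; every non-trans pair is cis.
The distinct arrangements are (5 in all): SCN trans, H2O trans, NO2 trans; SCN cis, H2O trans, NO2 cis; SCN trans, H2O cis, NO2 cis; SCN cis, H2O cis, NO2 cis (chiral); SCN cis, H2O cis, NO2 trans.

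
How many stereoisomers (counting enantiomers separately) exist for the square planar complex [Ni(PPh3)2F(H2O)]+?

2

A square has two trans pairs of vertices; adjacent vertices are cis.
The distinct arrangements are (2 in all): PPh3 cis; PPh3 trans.
Each arrangement has an internal mirror plane or centre of symmetry, so none is chiral.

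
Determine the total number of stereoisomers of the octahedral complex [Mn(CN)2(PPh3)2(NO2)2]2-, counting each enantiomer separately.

Working through the distinct placements yields 5 geometric isomers: CN trans, PPh3 trans, NO2 trans; CN trans, PPh3 cis, NO2 cis; CN cis, PPh3 trans, NO2 cis; CN cis, PPh3 cis, NO2 cis (chiral); CN cis, PPh3 cis, NO2 trans.
One of these lacks any improper symmetry element and so occurs as an enantiomeric pair, giving 5 + 1 = 6 stereoisomers in total.

6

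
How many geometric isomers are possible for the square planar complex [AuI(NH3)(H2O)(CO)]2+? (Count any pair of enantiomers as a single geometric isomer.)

A square has two trans pairs of vertices; adjacent vertices are cis.
Working through the distinct placements yields 3 geometric isomers: (CO/I trans, H2O/NH3 trans); (CO/NH3 trans, H2O/I trans); (CO/H2O trans, I/NH3 trans).

3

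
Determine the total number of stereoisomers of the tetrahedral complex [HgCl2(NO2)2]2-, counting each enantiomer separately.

1

All four vertices of a tetrahedron are equivalent and mutually adjacent, so cis/trans isomerism cannot arise.
Only one geometric arrangement is possible.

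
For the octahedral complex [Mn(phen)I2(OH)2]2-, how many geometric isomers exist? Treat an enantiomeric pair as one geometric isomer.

3

The six octahedral sites form three mutually perpendicular trans pairs.
Each phen is bidentate and must span two cis positions.
Working through the distinct placements yields 3 geometric isomers: I trans, OH cis; I cis, OH cis (chiral); I cis, OH trans.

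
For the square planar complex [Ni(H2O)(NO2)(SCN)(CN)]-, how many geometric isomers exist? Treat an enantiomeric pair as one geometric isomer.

In a square planar complex each vertex has one trans partner and two cis neighbours.
Systematic placement gives 3 geometric isomers: (CN/NO2 trans, H2O/SCN trans); (CN/SCN trans, H2O/NO2 trans); (CN/H2O trans, NO2/SCN trans).

3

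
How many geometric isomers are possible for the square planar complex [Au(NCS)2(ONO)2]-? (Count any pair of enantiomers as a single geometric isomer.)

A square has two trans pairs of vertices; adjacent vertices are cis.
Systematic placement gives 2 geometric isomers: NCS cis; NCS trans.

2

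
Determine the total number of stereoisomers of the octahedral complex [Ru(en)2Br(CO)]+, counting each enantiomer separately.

3

In an octahedral complex each vertex has one trans partner and four cis neighbours.
Each en is bidentate and must span two cis positions.
Working through the distinct placements yields 2 geometric isomers: Br and CO mutually trans; Br and CO mutually cis (chiral).
One of these lacks any improper symmetry element and so occurs as an enantiomeric pair, giving 2 + 1 = 3 stereoisomers in total.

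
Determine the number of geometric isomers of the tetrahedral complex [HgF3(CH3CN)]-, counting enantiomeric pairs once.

1

All four vertices of a tetrahedron are equivalent and mutually adjacent, so cis/trans isomerism cannot arise.
Only one geometric arrangement is possible.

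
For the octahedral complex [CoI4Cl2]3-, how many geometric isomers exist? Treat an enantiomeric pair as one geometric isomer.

2

In an octahedral complex each vertex has one trans partner and four cis neighbours.
There are 2 geometric isomers: Cl trans; Cl cis.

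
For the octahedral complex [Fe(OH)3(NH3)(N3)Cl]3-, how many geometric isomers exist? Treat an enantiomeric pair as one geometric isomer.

4

The six octahedral sites form three mutually perpendicular trans pairs.
There are 4 geometric isomers: OH mer (3 arrangements); OH fac (chiral).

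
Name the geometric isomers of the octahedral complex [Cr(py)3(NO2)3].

fac and mer

An octahedron has six vertices in three trans pairs; every non-trans pair is cis.
There are 2 geometric isomers: py mer; py fac.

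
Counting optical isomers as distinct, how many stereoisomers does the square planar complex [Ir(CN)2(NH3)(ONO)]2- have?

2

The distinct arrangements are (2 in all): CN cis; CN trans.
Each arrangement has an internal mirror plane or centre of symmetry, so none is chiral.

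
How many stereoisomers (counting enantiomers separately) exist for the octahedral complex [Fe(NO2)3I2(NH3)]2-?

3

The six octahedral sites form three mutually perpendicular trans pairs.
Systematic placement gives 3 geometric isomers: NO2 mer, I trans; NO2 mer, I cis; NO2 fac, I cis.
Each arrangement has an internal mirror plane or centre of symmetry, so none is chiral.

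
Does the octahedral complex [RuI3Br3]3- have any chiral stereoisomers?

An octahedron has six vertices in three trans pairs; every non-trans pair is cis.
There are 2 geometric isomers: I mer; I fac.
Each arrangement has an internal mirror plane or centre of symmetry, so none is chiral.

no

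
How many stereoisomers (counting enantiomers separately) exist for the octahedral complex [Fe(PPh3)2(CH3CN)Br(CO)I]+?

An octahedron has six vertices in three trans pairs; every non-trans pair is cis.
Systematic enumeration (placing each ligand type in turn and discarding arrangements equivalent by rotation or reflection) gives 9 geometric isomers.
Of these, 6 lack any improper symmetry element and so occur as enantiomeric pairs, giving 9 + 6 = 15 stereoisomers in total.

15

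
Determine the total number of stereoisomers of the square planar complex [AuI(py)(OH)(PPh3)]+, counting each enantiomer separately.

3

Working through the distinct placements yields 3 geometric isomers: (I/PPh3 trans, OH/py trans); (I/py trans, OH/PPh3 trans); (I/OH trans, PPh3/py trans).
Each arrangement has an internal mirror plane or centre of symmetry, so none is chiral.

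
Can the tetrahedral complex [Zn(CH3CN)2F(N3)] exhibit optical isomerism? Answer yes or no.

In a tetrahedral complex all four positions are equivalent and every pair of ligands is adjacent — there is no cis/trans distinction.
Only one geometric arrangement is possible.

no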